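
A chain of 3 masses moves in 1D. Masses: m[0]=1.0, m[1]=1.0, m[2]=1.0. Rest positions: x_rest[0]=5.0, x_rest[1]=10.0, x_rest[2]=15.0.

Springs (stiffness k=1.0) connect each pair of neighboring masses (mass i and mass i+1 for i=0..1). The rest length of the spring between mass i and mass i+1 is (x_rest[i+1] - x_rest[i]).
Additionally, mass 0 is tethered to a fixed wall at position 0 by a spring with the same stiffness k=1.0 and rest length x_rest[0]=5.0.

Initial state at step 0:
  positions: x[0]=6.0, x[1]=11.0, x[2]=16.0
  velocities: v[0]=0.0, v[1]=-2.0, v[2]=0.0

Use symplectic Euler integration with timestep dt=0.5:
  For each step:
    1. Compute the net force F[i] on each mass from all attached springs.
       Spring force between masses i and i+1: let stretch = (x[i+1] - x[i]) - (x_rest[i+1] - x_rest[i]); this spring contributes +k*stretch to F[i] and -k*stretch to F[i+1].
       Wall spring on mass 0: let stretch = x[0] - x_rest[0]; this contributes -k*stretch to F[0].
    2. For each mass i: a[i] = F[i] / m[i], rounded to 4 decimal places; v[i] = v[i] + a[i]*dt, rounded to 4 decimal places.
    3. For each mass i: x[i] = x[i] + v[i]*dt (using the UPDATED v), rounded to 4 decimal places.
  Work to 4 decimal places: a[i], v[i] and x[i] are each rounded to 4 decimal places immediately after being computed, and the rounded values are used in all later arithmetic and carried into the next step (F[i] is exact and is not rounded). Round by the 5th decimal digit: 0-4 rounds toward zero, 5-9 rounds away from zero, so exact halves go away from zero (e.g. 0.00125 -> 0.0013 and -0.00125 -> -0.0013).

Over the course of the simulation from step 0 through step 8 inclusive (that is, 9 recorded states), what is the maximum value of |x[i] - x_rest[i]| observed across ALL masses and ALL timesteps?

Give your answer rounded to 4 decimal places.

Answer: 2.5344

Derivation:
Step 0: x=[6.0000 11.0000 16.0000] v=[0.0000 -2.0000 0.0000]
Step 1: x=[5.7500 10.0000 16.0000] v=[-0.5000 -2.0000 0.0000]
Step 2: x=[5.1250 9.4375 15.7500] v=[-1.2500 -1.1250 -0.5000]
Step 3: x=[4.2969 9.3750 15.1719] v=[-1.6563 -0.1250 -1.1563]
Step 4: x=[3.6641 9.4922 14.3945] v=[-1.2657 0.2344 -1.5548]
Step 5: x=[3.5723 9.3780 13.6415] v=[-0.1837 -0.2285 -1.5060]
Step 6: x=[4.0388 8.8782 13.0726] v=[0.9330 -0.9996 -1.1378]
Step 7: x=[4.7055 8.2172 12.7051] v=[1.3333 -1.3221 -0.7350]
Step 8: x=[5.0737 7.8002 12.4656] v=[0.7364 -0.8340 -0.4790]
Max displacement = 2.5344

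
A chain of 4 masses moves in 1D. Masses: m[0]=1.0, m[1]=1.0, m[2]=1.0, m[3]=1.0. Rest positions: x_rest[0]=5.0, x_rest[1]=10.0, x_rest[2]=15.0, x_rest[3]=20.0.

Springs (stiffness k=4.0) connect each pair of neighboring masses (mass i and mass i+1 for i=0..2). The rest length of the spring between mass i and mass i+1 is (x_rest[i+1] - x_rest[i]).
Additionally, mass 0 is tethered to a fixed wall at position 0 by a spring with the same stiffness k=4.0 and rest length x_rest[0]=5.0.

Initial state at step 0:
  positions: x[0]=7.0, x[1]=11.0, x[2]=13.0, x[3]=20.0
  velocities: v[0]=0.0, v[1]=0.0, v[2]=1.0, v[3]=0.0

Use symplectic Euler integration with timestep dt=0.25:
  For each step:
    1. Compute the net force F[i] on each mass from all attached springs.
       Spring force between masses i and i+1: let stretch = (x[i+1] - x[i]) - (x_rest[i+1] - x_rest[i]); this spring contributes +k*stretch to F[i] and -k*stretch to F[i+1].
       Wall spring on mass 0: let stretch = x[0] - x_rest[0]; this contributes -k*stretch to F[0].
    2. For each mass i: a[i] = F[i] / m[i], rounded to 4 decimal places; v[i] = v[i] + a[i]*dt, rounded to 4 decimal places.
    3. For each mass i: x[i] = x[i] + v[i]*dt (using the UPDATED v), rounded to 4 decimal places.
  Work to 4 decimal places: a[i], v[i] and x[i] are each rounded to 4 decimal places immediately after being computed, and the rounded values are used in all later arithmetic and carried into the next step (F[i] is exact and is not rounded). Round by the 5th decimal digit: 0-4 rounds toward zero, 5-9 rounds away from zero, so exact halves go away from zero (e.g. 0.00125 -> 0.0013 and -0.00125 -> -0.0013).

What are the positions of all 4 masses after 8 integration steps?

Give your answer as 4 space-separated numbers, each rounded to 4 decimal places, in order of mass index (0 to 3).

Step 0: x=[7.0000 11.0000 13.0000 20.0000] v=[0.0000 0.0000 1.0000 0.0000]
Step 1: x=[6.2500 10.5000 14.5000 19.5000] v=[-3.0000 -2.0000 6.0000 -2.0000]
Step 2: x=[5.0000 9.9375 16.2500 19.0000] v=[-5.0000 -2.2500 7.0000 -2.0000]
Step 3: x=[3.7344 9.7188 17.1094 19.0625] v=[-5.0625 -0.8750 3.4375 0.2500]
Step 4: x=[3.0313 9.8516 16.6094 19.8867] v=[-2.8125 0.5312 -2.0000 3.2969]
Step 5: x=[3.2754 9.9688 15.2393 21.1416] v=[0.9765 0.4687 -5.4805 5.0196]
Step 6: x=[4.3740 9.7303 14.0271 22.1709] v=[4.3945 -0.9542 -4.8487 4.1173]
Step 7: x=[5.7182 9.2269 13.7767 22.4143] v=[5.3768 -2.0137 -1.0017 0.9735]
Step 8: x=[6.5100 8.9838 14.5482 21.7483] v=[3.1673 -0.9726 3.0861 -2.6641]

Answer: 6.5100 8.9838 14.5482 21.7483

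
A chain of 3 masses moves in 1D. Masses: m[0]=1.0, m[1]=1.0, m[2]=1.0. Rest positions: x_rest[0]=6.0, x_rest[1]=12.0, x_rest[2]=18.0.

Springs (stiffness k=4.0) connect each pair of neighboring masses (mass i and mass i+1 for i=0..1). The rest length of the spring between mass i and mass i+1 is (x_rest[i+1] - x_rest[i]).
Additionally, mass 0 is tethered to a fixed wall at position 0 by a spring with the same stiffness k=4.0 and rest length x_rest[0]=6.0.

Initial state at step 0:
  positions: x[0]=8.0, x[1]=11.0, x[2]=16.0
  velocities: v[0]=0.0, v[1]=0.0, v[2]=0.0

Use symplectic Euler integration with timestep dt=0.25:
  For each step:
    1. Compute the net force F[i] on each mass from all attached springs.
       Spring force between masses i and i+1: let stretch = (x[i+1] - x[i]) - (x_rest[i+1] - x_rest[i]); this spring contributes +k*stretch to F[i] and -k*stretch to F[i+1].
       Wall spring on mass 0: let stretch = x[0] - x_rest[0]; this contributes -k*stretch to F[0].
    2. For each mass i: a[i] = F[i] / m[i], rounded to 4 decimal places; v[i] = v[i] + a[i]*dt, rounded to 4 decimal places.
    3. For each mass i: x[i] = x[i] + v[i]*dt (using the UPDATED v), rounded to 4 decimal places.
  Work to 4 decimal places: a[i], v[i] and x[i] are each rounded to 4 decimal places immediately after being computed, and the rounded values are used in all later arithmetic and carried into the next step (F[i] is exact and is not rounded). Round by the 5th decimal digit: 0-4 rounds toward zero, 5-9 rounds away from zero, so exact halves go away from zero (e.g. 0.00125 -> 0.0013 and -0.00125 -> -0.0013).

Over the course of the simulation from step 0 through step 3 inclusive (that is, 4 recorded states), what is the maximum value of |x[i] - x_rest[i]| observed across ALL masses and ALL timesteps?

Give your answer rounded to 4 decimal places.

Step 0: x=[8.0000 11.0000 16.0000] v=[0.0000 0.0000 0.0000]
Step 1: x=[6.7500 11.5000 16.2500] v=[-5.0000 2.0000 1.0000]
Step 2: x=[5.0000 12.0000 16.8125] v=[-7.0000 2.0000 2.2500]
Step 3: x=[3.7500 11.9531 17.6719] v=[-5.0000 -0.1875 3.4375]
Max displacement = 2.2500

Answer: 2.2500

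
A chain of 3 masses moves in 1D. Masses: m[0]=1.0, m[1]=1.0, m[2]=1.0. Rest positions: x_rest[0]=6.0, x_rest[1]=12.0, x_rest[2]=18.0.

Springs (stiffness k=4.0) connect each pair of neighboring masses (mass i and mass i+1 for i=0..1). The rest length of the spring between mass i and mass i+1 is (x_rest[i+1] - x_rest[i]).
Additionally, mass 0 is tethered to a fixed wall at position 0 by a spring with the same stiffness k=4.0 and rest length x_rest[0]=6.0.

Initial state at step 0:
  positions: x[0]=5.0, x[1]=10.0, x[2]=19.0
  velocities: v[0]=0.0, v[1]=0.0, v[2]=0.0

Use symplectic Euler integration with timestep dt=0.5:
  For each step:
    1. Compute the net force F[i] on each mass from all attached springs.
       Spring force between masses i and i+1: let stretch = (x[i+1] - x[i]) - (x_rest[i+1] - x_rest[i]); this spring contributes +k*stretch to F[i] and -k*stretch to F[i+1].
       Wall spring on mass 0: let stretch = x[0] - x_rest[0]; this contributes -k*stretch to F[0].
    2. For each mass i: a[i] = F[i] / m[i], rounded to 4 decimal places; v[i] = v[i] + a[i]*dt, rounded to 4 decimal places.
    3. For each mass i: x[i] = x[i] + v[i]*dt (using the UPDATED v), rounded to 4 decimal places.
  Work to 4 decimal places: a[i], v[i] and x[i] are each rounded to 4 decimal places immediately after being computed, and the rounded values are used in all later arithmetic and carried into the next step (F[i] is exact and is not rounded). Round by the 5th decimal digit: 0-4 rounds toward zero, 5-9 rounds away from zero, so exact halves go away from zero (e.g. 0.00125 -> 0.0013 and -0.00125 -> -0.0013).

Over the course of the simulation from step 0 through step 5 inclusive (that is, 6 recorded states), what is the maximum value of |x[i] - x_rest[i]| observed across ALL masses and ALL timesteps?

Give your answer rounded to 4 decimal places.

Answer: 3.0000

Derivation:
Step 0: x=[5.0000 10.0000 19.0000] v=[0.0000 0.0000 0.0000]
Step 1: x=[5.0000 14.0000 16.0000] v=[0.0000 8.0000 -6.0000]
Step 2: x=[9.0000 11.0000 17.0000] v=[8.0000 -6.0000 2.0000]
Step 3: x=[6.0000 12.0000 18.0000] v=[-6.0000 2.0000 2.0000]
Step 4: x=[3.0000 13.0000 19.0000] v=[-6.0000 2.0000 2.0000]
Step 5: x=[7.0000 10.0000 20.0000] v=[8.0000 -6.0000 2.0000]
Max displacement = 3.0000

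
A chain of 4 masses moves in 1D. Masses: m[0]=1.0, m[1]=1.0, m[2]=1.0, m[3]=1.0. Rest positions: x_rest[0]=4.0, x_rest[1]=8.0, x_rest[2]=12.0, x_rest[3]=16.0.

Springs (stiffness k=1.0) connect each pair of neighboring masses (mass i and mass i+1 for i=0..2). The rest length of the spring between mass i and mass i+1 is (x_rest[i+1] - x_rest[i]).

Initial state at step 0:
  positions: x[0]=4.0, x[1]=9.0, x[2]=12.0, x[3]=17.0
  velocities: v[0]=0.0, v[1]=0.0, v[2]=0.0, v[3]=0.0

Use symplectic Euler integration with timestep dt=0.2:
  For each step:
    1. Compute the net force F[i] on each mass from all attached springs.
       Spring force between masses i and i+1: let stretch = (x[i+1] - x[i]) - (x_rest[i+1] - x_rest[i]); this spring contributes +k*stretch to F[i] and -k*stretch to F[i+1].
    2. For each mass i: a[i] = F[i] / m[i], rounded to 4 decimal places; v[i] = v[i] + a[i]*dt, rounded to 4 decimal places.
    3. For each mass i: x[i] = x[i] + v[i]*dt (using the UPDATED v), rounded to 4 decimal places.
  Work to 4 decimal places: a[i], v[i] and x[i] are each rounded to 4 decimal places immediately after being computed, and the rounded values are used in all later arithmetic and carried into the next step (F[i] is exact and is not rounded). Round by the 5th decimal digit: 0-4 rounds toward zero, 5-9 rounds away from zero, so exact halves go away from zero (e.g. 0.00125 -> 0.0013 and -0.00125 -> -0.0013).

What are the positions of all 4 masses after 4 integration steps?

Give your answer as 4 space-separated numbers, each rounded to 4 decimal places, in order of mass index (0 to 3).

Answer: 4.3324 8.3575 12.6425 16.6676

Derivation:
Step 0: x=[4.0000 9.0000 12.0000 17.0000] v=[0.0000 0.0000 0.0000 0.0000]
Step 1: x=[4.0400 8.9200 12.0800 16.9600] v=[0.2000 -0.4000 0.4000 -0.2000]
Step 2: x=[4.1152 8.7712 12.2288 16.8848] v=[0.3760 -0.7440 0.7440 -0.3760]
Step 3: x=[4.2166 8.5745 12.4255 16.7834] v=[0.5072 -0.9837 0.9837 -0.5072]
Step 4: x=[4.3324 8.3575 12.6425 16.6676] v=[0.5788 -1.0851 1.0851 -0.5788]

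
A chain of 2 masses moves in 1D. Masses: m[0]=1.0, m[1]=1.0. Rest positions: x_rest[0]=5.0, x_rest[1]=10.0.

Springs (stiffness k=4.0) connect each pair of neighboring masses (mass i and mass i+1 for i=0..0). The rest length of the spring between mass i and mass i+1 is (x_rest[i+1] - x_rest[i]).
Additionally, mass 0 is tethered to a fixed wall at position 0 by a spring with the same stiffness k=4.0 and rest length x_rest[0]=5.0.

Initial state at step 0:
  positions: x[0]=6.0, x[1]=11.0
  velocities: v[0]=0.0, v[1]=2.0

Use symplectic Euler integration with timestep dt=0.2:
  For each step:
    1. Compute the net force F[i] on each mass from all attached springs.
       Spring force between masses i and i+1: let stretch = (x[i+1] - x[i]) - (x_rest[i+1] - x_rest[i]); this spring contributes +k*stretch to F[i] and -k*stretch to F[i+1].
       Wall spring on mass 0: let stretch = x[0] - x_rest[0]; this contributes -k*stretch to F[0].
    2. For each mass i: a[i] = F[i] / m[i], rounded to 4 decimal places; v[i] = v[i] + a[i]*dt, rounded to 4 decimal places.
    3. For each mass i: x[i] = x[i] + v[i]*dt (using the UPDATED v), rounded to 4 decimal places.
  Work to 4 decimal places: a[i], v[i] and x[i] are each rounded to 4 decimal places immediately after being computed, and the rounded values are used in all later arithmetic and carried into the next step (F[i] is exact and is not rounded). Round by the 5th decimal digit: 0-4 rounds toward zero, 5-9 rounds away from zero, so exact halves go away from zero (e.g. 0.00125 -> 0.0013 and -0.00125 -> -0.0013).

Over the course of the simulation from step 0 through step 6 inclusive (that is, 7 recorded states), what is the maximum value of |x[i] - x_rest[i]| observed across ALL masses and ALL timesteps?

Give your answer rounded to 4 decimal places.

Step 0: x=[6.0000 11.0000] v=[0.0000 2.0000]
Step 1: x=[5.8400 11.4000] v=[-0.8000 2.0000]
Step 2: x=[5.6352 11.7104] v=[-1.0240 1.5520]
Step 3: x=[5.5008 11.8488] v=[-0.6720 0.6918]
Step 4: x=[5.5020 11.7715] v=[0.0058 -0.3866]
Step 5: x=[5.6260 11.4911] v=[0.6198 -1.4022]
Step 6: x=[5.7882 11.0722] v=[0.8111 -2.0943]
Max displacement = 1.8488

Answer: 1.8488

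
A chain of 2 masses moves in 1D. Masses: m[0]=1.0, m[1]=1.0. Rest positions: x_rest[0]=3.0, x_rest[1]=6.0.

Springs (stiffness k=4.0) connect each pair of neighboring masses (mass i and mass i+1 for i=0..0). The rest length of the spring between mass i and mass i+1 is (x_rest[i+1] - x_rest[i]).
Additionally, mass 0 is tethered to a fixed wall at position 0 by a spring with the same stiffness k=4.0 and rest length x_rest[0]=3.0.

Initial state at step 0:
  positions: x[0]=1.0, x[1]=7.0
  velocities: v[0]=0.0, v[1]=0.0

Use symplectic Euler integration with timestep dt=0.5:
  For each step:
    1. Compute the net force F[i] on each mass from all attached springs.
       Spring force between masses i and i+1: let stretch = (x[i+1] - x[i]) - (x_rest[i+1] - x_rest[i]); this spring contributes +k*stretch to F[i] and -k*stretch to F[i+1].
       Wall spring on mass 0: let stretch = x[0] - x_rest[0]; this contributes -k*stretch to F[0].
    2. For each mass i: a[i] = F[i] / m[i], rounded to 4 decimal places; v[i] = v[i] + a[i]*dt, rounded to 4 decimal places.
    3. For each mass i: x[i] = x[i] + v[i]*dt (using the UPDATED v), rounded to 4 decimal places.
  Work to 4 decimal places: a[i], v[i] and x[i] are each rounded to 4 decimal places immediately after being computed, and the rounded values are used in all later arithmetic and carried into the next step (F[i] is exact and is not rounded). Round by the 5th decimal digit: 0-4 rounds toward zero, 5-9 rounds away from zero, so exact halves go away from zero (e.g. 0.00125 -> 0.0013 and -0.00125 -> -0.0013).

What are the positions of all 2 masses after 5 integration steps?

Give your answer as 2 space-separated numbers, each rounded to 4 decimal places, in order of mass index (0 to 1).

Step 0: x=[1.0000 7.0000] v=[0.0000 0.0000]
Step 1: x=[6.0000 4.0000] v=[10.0000 -6.0000]
Step 2: x=[3.0000 6.0000] v=[-6.0000 4.0000]
Step 3: x=[0.0000 8.0000] v=[-6.0000 4.0000]
Step 4: x=[5.0000 5.0000] v=[10.0000 -6.0000]
Step 5: x=[5.0000 5.0000] v=[0.0000 0.0000]

Answer: 5.0000 5.0000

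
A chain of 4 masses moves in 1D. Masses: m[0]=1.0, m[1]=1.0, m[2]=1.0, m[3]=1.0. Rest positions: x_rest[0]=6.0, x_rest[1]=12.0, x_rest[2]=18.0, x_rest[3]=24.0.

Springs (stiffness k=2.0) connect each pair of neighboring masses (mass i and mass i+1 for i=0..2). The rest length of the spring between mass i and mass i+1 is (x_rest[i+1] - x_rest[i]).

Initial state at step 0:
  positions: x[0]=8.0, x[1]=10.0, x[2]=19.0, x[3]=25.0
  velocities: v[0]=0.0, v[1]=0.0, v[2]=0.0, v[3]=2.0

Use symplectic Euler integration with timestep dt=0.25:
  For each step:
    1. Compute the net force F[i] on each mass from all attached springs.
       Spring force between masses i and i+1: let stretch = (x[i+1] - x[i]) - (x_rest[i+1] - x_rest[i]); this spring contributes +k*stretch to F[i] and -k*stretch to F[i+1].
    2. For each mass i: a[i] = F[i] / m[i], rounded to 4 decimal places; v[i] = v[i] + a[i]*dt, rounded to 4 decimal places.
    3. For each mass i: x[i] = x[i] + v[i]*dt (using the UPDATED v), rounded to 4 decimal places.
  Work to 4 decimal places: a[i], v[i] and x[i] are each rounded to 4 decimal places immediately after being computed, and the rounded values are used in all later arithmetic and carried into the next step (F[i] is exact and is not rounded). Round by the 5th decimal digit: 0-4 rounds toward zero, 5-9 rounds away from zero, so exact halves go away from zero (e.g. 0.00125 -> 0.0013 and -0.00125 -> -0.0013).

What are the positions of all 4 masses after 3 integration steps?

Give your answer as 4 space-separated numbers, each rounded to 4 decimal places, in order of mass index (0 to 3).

Answer: 5.7969 13.7461 17.8945 26.0625

Derivation:
Step 0: x=[8.0000 10.0000 19.0000 25.0000] v=[0.0000 0.0000 0.0000 2.0000]
Step 1: x=[7.5000 10.8750 18.6250 25.5000] v=[-2.0000 3.5000 -1.5000 2.0000]
Step 2: x=[6.6719 12.2969 18.1406 25.8906] v=[-3.3125 5.6875 -1.9375 1.5625]
Step 3: x=[5.7969 13.7461 17.8945 26.0625] v=[-3.5000 5.7969 -0.9844 0.6875]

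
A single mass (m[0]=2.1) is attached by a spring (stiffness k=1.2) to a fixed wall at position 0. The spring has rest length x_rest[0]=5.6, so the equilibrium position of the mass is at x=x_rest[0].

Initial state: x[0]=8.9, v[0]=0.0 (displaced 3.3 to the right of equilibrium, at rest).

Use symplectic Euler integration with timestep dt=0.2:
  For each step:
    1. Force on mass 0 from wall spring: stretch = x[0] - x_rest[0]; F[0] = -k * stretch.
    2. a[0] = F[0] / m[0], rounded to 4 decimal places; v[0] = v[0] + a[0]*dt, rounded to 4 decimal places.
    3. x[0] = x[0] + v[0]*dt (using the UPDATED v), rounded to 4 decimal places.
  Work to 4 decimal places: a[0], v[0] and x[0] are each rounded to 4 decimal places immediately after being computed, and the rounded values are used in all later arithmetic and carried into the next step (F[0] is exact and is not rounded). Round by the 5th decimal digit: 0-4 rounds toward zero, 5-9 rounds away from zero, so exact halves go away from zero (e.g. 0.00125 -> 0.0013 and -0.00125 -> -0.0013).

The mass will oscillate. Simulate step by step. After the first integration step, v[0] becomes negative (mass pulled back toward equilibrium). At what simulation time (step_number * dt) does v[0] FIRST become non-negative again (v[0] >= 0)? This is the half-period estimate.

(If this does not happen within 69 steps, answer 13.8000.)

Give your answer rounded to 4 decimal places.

Step 0: x=[8.9000] v=[0.0000]
Step 1: x=[8.8246] v=[-0.3771]
Step 2: x=[8.6755] v=[-0.7456]
Step 3: x=[8.4561] v=[-1.0971]
Step 4: x=[8.1714] v=[-1.4235]
Step 5: x=[7.8279] v=[-1.7174]
Step 6: x=[7.4335] v=[-1.9720]
Step 7: x=[6.9972] v=[-2.1815]
Step 8: x=[6.5290] v=[-2.3412]
Step 9: x=[6.0395] v=[-2.4474]
Step 10: x=[5.5400] v=[-2.4976]
Step 11: x=[5.0419] v=[-2.4907]
Step 12: x=[4.5565] v=[-2.4269]
Step 13: x=[4.0950] v=[-2.3076]
Step 14: x=[3.6679] v=[-2.1356]
Step 15: x=[3.2849] v=[-1.9148]
Step 16: x=[2.9549] v=[-1.6502]
Step 17: x=[2.6853] v=[-1.3479]
Step 18: x=[2.4823] v=[-1.0148]
Step 19: x=[2.3506] v=[-0.6585]
Step 20: x=[2.2932] v=[-0.2871]
Step 21: x=[2.3114] v=[0.0908]
First v>=0 after going negative at step 21, time=4.2000

Answer: 4.2000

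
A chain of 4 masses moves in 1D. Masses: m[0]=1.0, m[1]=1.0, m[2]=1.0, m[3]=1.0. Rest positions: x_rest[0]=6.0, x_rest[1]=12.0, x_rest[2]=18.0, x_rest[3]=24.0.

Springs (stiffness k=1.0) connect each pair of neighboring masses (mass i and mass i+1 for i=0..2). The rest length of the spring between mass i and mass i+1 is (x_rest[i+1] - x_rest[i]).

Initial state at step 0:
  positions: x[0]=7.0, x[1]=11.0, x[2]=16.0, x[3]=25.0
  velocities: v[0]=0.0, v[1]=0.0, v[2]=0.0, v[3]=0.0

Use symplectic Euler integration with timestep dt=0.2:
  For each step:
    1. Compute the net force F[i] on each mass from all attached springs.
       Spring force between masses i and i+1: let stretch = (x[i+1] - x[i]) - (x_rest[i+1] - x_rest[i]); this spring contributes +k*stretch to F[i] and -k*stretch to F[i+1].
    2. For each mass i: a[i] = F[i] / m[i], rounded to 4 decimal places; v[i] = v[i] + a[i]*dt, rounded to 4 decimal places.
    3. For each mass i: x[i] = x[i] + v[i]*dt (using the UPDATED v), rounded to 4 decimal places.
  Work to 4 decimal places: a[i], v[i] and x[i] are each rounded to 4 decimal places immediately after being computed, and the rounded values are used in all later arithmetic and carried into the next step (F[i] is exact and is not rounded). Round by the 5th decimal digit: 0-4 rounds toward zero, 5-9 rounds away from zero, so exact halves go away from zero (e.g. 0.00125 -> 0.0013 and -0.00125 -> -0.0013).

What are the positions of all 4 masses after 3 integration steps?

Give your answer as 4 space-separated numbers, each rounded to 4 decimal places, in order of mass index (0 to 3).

Step 0: x=[7.0000 11.0000 16.0000 25.0000] v=[0.0000 0.0000 0.0000 0.0000]
Step 1: x=[6.9200 11.0400 16.1600 24.8800] v=[-0.4000 0.2000 0.8000 -0.6000]
Step 2: x=[6.7648 11.1200 16.4640 24.6512] v=[-0.7760 0.4000 1.5200 -1.1440]
Step 3: x=[6.5438 11.2396 16.8817 24.3349] v=[-1.1050 0.5978 2.0886 -1.5814]

Answer: 6.5438 11.2396 16.8817 24.3349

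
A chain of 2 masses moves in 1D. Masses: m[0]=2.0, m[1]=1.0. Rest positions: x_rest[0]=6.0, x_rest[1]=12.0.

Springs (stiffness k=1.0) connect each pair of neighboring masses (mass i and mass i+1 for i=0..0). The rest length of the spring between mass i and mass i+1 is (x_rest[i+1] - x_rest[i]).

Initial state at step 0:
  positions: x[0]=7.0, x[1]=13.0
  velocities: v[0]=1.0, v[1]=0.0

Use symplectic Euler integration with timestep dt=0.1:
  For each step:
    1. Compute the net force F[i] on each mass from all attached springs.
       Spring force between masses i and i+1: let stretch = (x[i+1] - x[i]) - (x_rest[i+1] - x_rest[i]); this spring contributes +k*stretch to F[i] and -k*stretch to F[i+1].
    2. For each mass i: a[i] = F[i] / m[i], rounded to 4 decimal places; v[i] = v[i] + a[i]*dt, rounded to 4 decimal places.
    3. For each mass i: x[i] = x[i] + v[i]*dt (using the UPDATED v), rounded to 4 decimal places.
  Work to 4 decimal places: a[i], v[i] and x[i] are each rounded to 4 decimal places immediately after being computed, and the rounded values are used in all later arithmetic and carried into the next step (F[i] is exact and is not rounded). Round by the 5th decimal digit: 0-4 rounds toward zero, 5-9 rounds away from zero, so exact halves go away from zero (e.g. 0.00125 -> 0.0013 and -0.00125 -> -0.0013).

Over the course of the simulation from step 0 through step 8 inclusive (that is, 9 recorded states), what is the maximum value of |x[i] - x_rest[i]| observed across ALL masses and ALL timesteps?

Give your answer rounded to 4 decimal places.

Step 0: x=[7.0000 13.0000] v=[1.0000 0.0000]
Step 1: x=[7.1000 13.0000] v=[1.0000 0.0000]
Step 2: x=[7.1995 13.0010] v=[0.9950 0.0100]
Step 3: x=[7.2980 13.0040] v=[0.9851 0.0299]
Step 4: x=[7.3950 13.0099] v=[0.9704 0.0593]
Step 5: x=[7.4901 13.0197] v=[0.9511 0.0978]
Step 6: x=[7.5829 13.0342] v=[0.9276 0.1448]
Step 7: x=[7.6729 13.0542] v=[0.9002 0.1997]
Step 8: x=[7.7598 13.0804] v=[0.8693 0.2616]
Max displacement = 1.7598

Answer: 1.7598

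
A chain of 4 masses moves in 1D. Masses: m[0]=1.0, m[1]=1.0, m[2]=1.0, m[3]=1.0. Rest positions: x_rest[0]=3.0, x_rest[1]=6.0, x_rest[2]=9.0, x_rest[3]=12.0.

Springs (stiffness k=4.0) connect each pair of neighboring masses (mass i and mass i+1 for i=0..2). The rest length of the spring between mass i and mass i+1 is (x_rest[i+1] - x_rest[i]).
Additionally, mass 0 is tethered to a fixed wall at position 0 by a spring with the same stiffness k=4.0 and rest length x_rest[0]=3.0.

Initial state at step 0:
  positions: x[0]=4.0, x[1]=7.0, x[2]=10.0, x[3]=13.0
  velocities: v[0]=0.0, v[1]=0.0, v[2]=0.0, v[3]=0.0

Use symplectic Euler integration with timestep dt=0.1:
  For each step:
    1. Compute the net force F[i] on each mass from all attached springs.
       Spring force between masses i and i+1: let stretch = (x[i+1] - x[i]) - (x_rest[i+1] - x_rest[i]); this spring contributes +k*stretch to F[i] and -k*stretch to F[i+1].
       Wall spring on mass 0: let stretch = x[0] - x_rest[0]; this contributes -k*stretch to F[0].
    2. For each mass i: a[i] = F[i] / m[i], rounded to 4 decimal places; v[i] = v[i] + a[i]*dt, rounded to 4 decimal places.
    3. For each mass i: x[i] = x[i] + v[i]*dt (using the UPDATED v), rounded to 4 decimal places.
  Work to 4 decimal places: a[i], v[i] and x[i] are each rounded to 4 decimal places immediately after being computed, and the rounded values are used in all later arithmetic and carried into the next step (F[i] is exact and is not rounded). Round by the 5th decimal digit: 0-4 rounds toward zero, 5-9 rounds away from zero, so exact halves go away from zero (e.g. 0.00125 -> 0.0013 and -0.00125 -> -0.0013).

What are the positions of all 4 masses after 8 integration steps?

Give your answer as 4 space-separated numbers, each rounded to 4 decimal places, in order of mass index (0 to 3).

Answer: 3.1008 6.7659 9.9774 12.9989

Derivation:
Step 0: x=[4.0000 7.0000 10.0000 13.0000] v=[0.0000 0.0000 0.0000 0.0000]
Step 1: x=[3.9600 7.0000 10.0000 13.0000] v=[-0.4000 0.0000 0.0000 0.0000]
Step 2: x=[3.8832 6.9984 10.0000 13.0000] v=[-0.7680 -0.0160 0.0000 0.0000]
Step 3: x=[3.7757 6.9923 9.9999 13.0000] v=[-1.0752 -0.0614 -0.0006 0.0000]
Step 4: x=[3.6458 6.9778 9.9995 13.0000] v=[-1.2988 -0.1450 -0.0036 0.0000]
Step 5: x=[3.5034 6.9509 9.9983 13.0000] v=[-1.4243 -0.2691 -0.0121 -0.0002]
Step 6: x=[3.3587 6.9080 9.9953 12.9999] v=[-1.4467 -0.4291 -0.0304 -0.0009]
Step 7: x=[3.2217 6.8466 9.9890 12.9996] v=[-1.3705 -0.6139 -0.0635 -0.0027]
Step 8: x=[3.1008 6.7659 9.9774 12.9989] v=[-1.2092 -0.8069 -0.1162 -0.0069]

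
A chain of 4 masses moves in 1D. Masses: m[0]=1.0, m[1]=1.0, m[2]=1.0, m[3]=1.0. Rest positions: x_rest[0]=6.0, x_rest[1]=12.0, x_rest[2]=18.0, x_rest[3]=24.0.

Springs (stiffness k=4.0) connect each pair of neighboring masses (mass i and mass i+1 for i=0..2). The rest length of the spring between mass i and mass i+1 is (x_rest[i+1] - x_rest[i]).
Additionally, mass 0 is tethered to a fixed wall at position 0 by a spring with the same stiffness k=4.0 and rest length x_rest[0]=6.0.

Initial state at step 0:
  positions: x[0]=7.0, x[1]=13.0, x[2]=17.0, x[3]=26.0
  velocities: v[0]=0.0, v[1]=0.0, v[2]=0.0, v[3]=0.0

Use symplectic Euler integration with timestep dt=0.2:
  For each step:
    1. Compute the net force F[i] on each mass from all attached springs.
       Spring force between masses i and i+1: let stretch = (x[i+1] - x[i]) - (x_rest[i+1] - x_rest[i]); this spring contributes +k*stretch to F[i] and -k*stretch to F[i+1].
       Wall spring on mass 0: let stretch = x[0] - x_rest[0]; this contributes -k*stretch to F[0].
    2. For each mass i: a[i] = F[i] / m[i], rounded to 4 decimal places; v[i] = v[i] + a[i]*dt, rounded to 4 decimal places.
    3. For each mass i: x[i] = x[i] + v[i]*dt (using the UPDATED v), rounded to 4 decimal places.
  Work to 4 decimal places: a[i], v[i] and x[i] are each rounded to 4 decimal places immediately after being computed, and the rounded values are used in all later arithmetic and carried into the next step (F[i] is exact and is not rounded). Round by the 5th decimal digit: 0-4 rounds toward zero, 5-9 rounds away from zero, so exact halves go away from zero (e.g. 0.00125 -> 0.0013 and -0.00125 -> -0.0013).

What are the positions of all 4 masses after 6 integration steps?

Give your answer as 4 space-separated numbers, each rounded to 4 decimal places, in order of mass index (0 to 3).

Answer: 5.2344 12.9066 18.9647 24.1410

Derivation:
Step 0: x=[7.0000 13.0000 17.0000 26.0000] v=[0.0000 0.0000 0.0000 0.0000]
Step 1: x=[6.8400 12.6800 17.8000 25.5200] v=[-0.8000 -1.6000 4.0000 -2.4000]
Step 2: x=[6.5200 12.2448 19.0160 24.7648] v=[-1.6000 -2.1760 6.0800 -3.7760]
Step 3: x=[6.0728 11.9770 20.0684 24.0498] v=[-2.2362 -1.3389 5.2621 -3.5750]
Step 4: x=[5.5986 12.0592 20.4632 23.6578] v=[-2.3711 0.4109 1.9741 -1.9601]
Step 5: x=[5.2623 12.4523 20.0245 23.7146] v=[-1.6815 1.9656 -2.1934 0.2842]
Step 6: x=[5.2344 12.9066 18.9647 24.1410] v=[-0.1393 2.2714 -5.2991 2.1321]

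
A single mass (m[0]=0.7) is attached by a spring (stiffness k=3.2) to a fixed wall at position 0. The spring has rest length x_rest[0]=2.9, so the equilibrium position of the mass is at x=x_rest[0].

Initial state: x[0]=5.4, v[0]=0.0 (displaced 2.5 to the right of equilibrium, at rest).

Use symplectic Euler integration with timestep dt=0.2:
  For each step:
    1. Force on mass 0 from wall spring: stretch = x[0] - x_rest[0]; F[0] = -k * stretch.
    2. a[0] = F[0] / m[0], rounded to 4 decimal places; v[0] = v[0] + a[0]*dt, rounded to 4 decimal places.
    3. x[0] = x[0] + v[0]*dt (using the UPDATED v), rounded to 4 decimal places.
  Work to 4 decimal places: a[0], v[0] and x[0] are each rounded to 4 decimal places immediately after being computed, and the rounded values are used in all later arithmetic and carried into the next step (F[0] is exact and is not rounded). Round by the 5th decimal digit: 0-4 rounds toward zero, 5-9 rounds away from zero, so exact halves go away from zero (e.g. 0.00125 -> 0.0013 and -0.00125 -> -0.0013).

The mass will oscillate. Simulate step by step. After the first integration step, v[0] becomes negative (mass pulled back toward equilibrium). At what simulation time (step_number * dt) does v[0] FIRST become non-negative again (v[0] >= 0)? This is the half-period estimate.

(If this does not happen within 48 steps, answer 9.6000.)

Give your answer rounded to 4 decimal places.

Answer: 1.6000

Derivation:
Step 0: x=[5.4000] v=[0.0000]
Step 1: x=[4.9429] v=[-2.2857]
Step 2: x=[4.1122] v=[-4.1535]
Step 3: x=[3.0598] v=[-5.2618]
Step 4: x=[1.9782] v=[-5.4079]
Step 5: x=[1.0652] v=[-4.5651]
Step 6: x=[0.4877] v=[-2.8876]
Step 7: x=[0.3513] v=[-0.6821]
Step 8: x=[0.6809] v=[1.6481]
First v>=0 after going negative at step 8, time=1.6000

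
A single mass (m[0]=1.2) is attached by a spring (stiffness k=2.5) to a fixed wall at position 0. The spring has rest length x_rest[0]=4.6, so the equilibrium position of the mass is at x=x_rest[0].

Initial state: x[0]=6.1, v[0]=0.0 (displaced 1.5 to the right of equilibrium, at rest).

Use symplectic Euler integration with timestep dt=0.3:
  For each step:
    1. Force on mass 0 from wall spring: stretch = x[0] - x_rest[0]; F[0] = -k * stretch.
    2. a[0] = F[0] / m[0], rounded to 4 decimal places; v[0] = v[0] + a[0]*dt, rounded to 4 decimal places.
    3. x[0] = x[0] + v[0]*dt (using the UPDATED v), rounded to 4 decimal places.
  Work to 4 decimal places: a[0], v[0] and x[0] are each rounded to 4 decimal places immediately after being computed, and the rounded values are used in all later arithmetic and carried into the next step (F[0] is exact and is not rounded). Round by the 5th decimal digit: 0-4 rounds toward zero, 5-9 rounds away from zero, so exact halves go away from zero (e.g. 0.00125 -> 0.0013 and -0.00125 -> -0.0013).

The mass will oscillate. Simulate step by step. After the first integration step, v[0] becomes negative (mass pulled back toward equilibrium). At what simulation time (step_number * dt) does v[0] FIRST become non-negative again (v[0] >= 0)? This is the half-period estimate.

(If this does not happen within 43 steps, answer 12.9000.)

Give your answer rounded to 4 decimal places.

Step 0: x=[6.1000] v=[0.0000]
Step 1: x=[5.8188] v=[-0.9375]
Step 2: x=[5.3090] v=[-1.6993]
Step 3: x=[4.6663] v=[-2.1424]
Step 4: x=[4.0112] v=[-2.1838]
Step 5: x=[3.4665] v=[-1.8158]
Step 6: x=[3.1343] v=[-1.1074]
Step 7: x=[3.0769] v=[-0.1914]
Step 8: x=[3.3051] v=[0.7605]
First v>=0 after going negative at step 8, time=2.4000

Answer: 2.4000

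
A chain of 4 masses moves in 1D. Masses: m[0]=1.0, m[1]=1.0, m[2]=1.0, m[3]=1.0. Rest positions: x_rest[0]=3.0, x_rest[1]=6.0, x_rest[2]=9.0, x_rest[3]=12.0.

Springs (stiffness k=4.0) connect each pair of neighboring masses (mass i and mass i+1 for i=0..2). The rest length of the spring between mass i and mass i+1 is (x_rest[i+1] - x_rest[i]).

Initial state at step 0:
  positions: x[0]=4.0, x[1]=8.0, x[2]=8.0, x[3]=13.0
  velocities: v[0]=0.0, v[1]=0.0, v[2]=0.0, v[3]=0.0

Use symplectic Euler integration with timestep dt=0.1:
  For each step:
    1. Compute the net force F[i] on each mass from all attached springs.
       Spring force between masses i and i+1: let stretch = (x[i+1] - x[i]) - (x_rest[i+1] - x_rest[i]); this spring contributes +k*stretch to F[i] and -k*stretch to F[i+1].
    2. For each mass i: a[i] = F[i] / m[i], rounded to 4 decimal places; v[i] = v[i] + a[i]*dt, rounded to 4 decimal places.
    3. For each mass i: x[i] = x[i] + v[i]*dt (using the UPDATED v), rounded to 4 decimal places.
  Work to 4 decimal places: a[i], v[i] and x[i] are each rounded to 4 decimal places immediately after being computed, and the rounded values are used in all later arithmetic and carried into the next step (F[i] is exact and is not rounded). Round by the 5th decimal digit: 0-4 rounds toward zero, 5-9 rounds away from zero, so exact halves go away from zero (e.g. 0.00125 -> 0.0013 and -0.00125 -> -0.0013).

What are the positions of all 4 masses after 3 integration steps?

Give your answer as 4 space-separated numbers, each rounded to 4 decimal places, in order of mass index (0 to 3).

Answer: 4.2012 7.1489 9.0754 12.5745

Derivation:
Step 0: x=[4.0000 8.0000 8.0000 13.0000] v=[0.0000 0.0000 0.0000 0.0000]
Step 1: x=[4.0400 7.8400 8.2000 12.9200] v=[0.4000 -1.6000 2.0000 -0.8000]
Step 2: x=[4.1120 7.5424 8.5744 12.7712] v=[0.7200 -2.9760 3.7440 -1.4880]
Step 3: x=[4.2012 7.1489 9.0754 12.5745] v=[0.8922 -3.9354 5.0099 -1.9667]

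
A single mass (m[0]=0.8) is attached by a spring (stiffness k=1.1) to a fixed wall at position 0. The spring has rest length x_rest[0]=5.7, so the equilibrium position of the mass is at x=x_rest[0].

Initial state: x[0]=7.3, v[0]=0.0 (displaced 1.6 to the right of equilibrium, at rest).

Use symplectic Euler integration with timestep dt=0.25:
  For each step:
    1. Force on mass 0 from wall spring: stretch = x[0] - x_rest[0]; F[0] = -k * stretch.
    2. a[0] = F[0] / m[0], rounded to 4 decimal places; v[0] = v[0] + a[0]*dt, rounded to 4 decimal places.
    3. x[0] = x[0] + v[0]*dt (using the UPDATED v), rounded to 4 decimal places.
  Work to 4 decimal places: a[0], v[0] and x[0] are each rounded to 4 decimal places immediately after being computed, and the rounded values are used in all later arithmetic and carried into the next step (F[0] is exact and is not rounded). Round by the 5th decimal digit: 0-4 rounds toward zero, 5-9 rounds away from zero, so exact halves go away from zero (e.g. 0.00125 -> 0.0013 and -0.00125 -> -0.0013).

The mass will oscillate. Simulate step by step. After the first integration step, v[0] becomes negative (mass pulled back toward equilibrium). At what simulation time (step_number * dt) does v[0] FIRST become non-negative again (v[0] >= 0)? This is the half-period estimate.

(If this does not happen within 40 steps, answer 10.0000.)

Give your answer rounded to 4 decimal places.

Answer: 2.7500

Derivation:
Step 0: x=[7.3000] v=[0.0000]
Step 1: x=[7.1625] v=[-0.5500]
Step 2: x=[6.8993] v=[-1.0527]
Step 3: x=[6.5331] v=[-1.4650]
Step 4: x=[6.0953] v=[-1.7514]
Step 5: x=[5.6235] v=[-1.8873]
Step 6: x=[5.1583] v=[-1.8610]
Step 7: x=[4.7396] v=[-1.6748]
Step 8: x=[4.4034] v=[-1.3447]
Step 9: x=[4.1787] v=[-0.8990]
Step 10: x=[4.0847] v=[-0.3761]
Step 11: x=[4.1295] v=[0.1792]
First v>=0 after going negative at step 11, time=2.7500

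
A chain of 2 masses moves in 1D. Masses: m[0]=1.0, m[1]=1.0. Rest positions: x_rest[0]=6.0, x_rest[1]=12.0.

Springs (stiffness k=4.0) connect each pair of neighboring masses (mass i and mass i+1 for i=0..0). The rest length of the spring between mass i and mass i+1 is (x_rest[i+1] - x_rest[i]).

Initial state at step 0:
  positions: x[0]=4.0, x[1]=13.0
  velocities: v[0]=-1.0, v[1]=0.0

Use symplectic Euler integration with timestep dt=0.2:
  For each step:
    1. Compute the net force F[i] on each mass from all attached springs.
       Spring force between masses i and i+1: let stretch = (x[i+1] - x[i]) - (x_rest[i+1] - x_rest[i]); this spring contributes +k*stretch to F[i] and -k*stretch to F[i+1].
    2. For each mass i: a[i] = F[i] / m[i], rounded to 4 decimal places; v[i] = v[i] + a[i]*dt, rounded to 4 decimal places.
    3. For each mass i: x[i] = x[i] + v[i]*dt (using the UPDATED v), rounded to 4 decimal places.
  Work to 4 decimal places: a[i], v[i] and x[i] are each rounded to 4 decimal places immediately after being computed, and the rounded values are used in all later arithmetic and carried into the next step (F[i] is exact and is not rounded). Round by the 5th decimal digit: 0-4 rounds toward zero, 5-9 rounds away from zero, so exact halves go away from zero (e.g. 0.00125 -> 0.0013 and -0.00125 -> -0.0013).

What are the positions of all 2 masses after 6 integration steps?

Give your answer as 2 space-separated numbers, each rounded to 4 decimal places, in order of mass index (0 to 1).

Step 0: x=[4.0000 13.0000] v=[-1.0000 0.0000]
Step 1: x=[4.2800 12.5200] v=[1.4000 -2.4000]
Step 2: x=[4.9184 11.6816] v=[3.1920 -4.1920]
Step 3: x=[5.6789 10.7211] v=[3.8026 -4.8026]
Step 4: x=[6.2862 9.9138] v=[3.0364 -4.0364]
Step 5: x=[6.5139 9.4861] v=[1.1385 -2.1385]
Step 6: x=[6.2572 9.5428] v=[-1.2837 0.2837]

Answer: 6.2572 9.5428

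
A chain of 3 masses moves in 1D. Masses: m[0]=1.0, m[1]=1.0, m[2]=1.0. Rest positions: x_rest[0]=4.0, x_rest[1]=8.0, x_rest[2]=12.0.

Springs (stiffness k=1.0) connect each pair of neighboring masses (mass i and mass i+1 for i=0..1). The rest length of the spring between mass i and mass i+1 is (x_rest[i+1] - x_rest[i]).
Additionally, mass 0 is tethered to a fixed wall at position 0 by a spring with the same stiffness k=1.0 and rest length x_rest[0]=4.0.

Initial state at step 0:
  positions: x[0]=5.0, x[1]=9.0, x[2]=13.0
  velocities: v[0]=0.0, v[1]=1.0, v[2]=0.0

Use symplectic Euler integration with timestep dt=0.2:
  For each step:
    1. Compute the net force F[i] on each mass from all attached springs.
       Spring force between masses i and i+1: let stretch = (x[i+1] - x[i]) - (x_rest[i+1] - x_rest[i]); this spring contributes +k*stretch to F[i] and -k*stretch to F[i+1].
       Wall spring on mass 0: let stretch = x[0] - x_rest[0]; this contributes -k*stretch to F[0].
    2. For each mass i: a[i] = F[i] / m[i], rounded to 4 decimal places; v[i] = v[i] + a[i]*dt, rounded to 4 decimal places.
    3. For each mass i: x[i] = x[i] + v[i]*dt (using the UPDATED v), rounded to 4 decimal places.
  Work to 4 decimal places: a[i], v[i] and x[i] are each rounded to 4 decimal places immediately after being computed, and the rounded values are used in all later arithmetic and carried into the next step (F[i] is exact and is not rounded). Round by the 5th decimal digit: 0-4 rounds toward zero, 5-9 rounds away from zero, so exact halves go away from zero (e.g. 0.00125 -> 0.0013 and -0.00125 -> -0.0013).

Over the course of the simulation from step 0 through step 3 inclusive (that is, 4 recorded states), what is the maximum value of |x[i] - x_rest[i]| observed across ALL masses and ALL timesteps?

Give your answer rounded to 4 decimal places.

Step 0: x=[5.0000 9.0000 13.0000] v=[0.0000 1.0000 0.0000]
Step 1: x=[4.9600 9.2000 13.0000] v=[-0.2000 1.0000 0.0000]
Step 2: x=[4.8912 9.3824 13.0080] v=[-0.3440 0.9120 0.0400]
Step 3: x=[4.8064 9.5302 13.0310] v=[-0.4240 0.7389 0.1149]
Max displacement = 1.5302

Answer: 1.5302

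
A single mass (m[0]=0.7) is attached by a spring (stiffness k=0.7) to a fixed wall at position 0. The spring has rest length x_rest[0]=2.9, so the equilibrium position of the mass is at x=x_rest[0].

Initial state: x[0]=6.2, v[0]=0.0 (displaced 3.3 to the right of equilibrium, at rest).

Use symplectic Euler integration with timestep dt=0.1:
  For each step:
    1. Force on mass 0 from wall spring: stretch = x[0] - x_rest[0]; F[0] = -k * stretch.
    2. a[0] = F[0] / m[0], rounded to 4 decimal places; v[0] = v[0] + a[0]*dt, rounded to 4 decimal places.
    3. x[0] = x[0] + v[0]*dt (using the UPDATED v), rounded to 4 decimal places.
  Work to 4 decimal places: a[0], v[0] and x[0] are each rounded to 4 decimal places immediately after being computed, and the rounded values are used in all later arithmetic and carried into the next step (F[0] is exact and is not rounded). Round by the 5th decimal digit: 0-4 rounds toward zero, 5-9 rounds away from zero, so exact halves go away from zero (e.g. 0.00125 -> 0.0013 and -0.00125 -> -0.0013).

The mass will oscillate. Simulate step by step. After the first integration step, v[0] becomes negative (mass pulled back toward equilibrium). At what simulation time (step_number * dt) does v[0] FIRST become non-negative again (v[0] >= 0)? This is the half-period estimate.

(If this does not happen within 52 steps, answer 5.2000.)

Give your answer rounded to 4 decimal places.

Step 0: x=[6.2000] v=[0.0000]
Step 1: x=[6.1670] v=[-0.3300]
Step 2: x=[6.1013] v=[-0.6567]
Step 3: x=[6.0036] v=[-0.9768]
Step 4: x=[5.8749] v=[-1.2872]
Step 5: x=[5.7164] v=[-1.5847]
Step 6: x=[5.5298] v=[-1.8663]
Step 7: x=[5.3169] v=[-2.1293]
Step 8: x=[5.0798] v=[-2.3710]
Step 9: x=[4.8209] v=[-2.5890]
Step 10: x=[4.5428] v=[-2.7811]
Step 11: x=[4.2483] v=[-2.9454]
Step 12: x=[3.9403] v=[-3.0802]
Step 13: x=[3.6219] v=[-3.1842]
Step 14: x=[3.2963] v=[-3.2564]
Step 15: x=[2.9667] v=[-3.2960]
Step 16: x=[2.6364] v=[-3.3027]
Step 17: x=[2.3088] v=[-3.2763]
Step 18: x=[1.9871] v=[-3.2172]
Step 19: x=[1.6745] v=[-3.1259]
Step 20: x=[1.3742] v=[-3.0034]
Step 21: x=[1.0891] v=[-2.8508]
Step 22: x=[0.8221] v=[-2.6697]
Step 23: x=[0.5759] v=[-2.4619]
Step 24: x=[0.3530] v=[-2.2295]
Step 25: x=[0.1555] v=[-1.9748]
Step 26: x=[-0.0145] v=[-1.7004]
Step 27: x=[-0.1554] v=[-1.4090]
Step 28: x=[-0.2658] v=[-1.1035]
Step 29: x=[-0.3445] v=[-0.7869]
Step 30: x=[-0.3908] v=[-0.4625]
Step 31: x=[-0.4041] v=[-0.1334]
Step 32: x=[-0.3844] v=[0.1970]
First v>=0 after going negative at step 32, time=3.2000

Answer: 3.2000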